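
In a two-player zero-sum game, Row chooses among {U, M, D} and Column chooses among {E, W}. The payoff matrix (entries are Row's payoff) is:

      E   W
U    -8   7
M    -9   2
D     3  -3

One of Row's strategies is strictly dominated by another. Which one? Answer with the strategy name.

U gives a strictly higher payoff than M against every column: -8 > -9, 7 > 2.
So M is strictly dominated and Row never plays it.

M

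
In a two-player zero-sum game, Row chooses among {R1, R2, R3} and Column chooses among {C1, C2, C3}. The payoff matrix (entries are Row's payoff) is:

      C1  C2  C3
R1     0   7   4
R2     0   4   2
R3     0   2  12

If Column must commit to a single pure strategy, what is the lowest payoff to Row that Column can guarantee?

0

Column maxima: C1 → 0, C2 → 7, C3 → 12.
The smallest of these is 0.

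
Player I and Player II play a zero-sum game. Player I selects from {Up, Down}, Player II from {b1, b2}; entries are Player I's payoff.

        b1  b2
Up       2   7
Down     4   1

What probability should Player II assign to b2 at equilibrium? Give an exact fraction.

Row minima: Up → 2, Down → 1; maximin = 2.
Column maxima: b1 → 4, b2 → 7; minimax = 4.
2 ≠ 4, so there is no saddle point; optimal play is mixed.
Let Player I play Up with probability p. Expected payoff against b1: 2p + 4(1−p) = −2p + 4; against b2: 7p + 1(1−p) = 6p + 1.
Setting these equal: −2p + 4 = 6p + 1 ⇒ −8p = -3 ⇒ p = 3/8, and the value is (-2)·(3/8) + 4 = 13/4.
For Player II: with q = P(b1), equating Up's and Down's payoffs gives −5q + 7 = 3q + 1 ⇒ q = 3/4.

1/4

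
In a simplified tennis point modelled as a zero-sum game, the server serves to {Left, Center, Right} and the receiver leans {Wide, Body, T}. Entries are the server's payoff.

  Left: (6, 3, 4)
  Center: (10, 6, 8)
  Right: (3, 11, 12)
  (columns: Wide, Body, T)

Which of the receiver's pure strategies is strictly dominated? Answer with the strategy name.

T

Body holds the server's payoff strictly below T in every row: 3 < 4, 6 < 8, 11 < 12.
So T is strictly dominated for the receiver.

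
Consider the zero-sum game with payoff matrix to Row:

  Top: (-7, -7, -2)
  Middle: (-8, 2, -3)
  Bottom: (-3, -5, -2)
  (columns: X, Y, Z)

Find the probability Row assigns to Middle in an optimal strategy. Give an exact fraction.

Row minima: Top → -7, Middle → -8, Bottom → -5; maximin = -5.
Column maxima: X → -3, Y → 2, Z → -2; minimax = -3.
-5 ≠ -3, so there is no saddle point; optimal play is mixed.
Z is strictly dominated by X (it gives Row strictly more in every row), so Column never plays it.
With Z eliminated, Top is strictly dominated by Bottom (Bottom gives Row strictly more in every remaining column), so Row never plays it.
On the remaining 2×2 (Middle, Bottom vs X, Y):
Let Row play Middle with probability p. Expected payoff against X: (-8)p + (-3)(1−p) = −5p − 3; against Y: 2p + (-5)(1−p) = 7p − 5.
Setting these equal: −5p − 3 = 7p − 5 ⇒ −12p = -2 ⇒ p = 1/6, and the value is (-5)·(1/6) − 3 = -23/6.
For Column: with q = P(X), equating Middle's and Bottom's payoffs gives −10q + 2 = 2q − 5 ⇒ q = 7/12.

1/6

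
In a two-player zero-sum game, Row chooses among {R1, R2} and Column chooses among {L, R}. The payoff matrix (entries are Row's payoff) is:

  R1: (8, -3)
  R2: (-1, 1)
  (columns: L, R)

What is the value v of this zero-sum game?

5/13

Row minima: R1 → -3, R2 → -1; maximin = -1.
Column maxima: L → 8, R → 1; minimax = 1.
-1 ≠ 1, so there is no saddle point; optimal play is mixed.
Let Row play R1 with probability p. Expected payoff against L: 8p + (-1)(1−p) = 9p − 1; against R: (-3)p + 1(1−p) = −4p + 1.
Setting these equal: 9p − 1 = −4p + 1 ⇒ 13p = 2 ⇒ p = 2/13, and the value is (9)·(2/13) − 1 = 5/13.
For Column: with q = P(L), equating R1's and R2's payoffs gives 11q − 3 = −2q + 1 ⇒ q = 4/13.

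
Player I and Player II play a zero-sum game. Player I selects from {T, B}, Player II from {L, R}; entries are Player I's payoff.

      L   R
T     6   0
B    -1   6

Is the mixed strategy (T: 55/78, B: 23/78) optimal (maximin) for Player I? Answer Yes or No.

Against L this mix gives (55/78)·6 + (23/78)·(-1) = 307/78.
Against R this mix gives (55/78)·0 + (23/78)·6 = 23/13.
Player II will play R, holding Player I to 23/13. Shifting weight toward the row that does better against R would raise this floor (the equalizing mix achieves 36/13 against both R and L), so the proposed strategy is not optimal.

No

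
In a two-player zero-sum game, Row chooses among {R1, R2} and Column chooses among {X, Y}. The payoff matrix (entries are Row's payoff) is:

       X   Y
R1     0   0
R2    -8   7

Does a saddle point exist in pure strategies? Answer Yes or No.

Yes

Row minima: R1 → 0, R2 → -8; maximin = 0.
Column maxima: X → 0, Y → 7; minimax = 0.
maximin = minimax = 0, so a saddle point exists.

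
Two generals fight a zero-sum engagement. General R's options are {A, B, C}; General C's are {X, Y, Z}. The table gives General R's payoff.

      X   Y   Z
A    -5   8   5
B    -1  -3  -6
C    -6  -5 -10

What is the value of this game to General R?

Row minima: A → -5, B → -6, C → -10; maximin = -5.
Column maxima: X → -1, Y → 8, Z → 5; minimax = -1.
-5 ≠ -1, so there is no saddle point; optimal play is mixed.
C is strictly dominated by A, so General R never plays it.
Y is strictly dominated by Z (it gives General R strictly more in every row), so General C never plays it.
On the remaining 2×2 (A, B vs X, Z):
Let General R play A with probability p. Expected payoff against X: (-5)p + (-1)(1−p) = −4p − 1; against Z: 5p + (-6)(1−p) = 11p − 6.
Setting these equal: −4p − 1 = 11p − 6 ⇒ −15p = -5 ⇒ p = 1/3, and the value is (-4)·(1/3) − 1 = -7/3.
For General C: with q = P(X), equating A's and B's payoffs gives −10q + 5 = 5q − 6 ⇒ q = 11/15.

-7/3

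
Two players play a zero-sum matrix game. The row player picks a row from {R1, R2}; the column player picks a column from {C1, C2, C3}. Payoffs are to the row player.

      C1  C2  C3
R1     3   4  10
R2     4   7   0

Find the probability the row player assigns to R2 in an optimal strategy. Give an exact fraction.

7/11

Row minima: R1 → 3, R2 → 0; maximin = 3.
Column maxima: C1 → 4, C2 → 7, C3 → 10; minimax = 4.
3 ≠ 4, so there is no saddle point; optimal play is mixed.
C2 is strictly dominated by C1 (it gives the row player strictly more in every row), so the column player never plays it.
On the remaining 2×2 (R1, R2 vs C1, C3):
Let the row player play R1 with probability p. Expected payoff against C1: 3p + 4(1−p) = −p + 4; against C3: 10p + 0(1−p) = 10p.
Setting these equal: −p + 4 = 10p ⇒ −11p = -4 ⇒ p = 4/11, and the value is (-1)·(4/11) + 4 = 40/11.
For the column player: with q = P(C1), equating R1's and R2's payoffs gives −7q + 10 = 4q ⇒ q = 10/11.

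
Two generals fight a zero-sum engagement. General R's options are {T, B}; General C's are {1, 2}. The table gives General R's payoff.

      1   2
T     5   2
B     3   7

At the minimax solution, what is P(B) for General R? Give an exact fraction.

3/7

Row minima: T → 2, B → 3; maximin = 3.
Column maxima: 1 → 5, 2 → 7; minimax = 5.
3 ≠ 5, so there is no saddle point; optimal play is mixed.
Let General R play T with probability p. Expected payoff against 1: 5p + 3(1−p) = 2p + 3; against 2: 2p + 7(1−p) = −5p + 7.
Setting these equal: 2p + 3 = −5p + 7 ⇒ 7p = 4 ⇒ p = 4/7, and the value is (2)·(4/7) + 3 = 29/7.
For General C: with q = P(1), equating T's and B's payoffs gives 3q + 2 = −4q + 7 ⇒ q = 5/7.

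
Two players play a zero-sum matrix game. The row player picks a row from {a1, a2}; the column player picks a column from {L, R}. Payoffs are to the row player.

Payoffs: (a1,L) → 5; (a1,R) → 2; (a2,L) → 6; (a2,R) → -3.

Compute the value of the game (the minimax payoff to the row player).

2

Row minima: a1 → 2, a2 → -3; maximin = 2.
Column maxima: L → 6, R → 2; minimax = 2.
Since maximin = minimax = 2, there is a saddle point and the value is 2.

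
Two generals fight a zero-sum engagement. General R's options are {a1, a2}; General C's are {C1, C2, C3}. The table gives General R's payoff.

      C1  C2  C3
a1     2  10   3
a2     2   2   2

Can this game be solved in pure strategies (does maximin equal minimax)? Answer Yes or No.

Row minima: a1 → 2, a2 → 2; maximin = 2.
Column maxima: C1 → 2, C2 → 10, C3 → 3; minimax = 2.
maximin = minimax = 2, so a saddle point exists.

Yes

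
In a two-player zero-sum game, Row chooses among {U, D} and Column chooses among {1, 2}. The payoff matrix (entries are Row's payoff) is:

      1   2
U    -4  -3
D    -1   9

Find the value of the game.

-1

Row minima: U → -4, D → -1; maximin = -1.
Column maxima: 1 → -1, 2 → 9; minimax = -1.
Since maximin = minimax = -1, there is a saddle point and the value is -1.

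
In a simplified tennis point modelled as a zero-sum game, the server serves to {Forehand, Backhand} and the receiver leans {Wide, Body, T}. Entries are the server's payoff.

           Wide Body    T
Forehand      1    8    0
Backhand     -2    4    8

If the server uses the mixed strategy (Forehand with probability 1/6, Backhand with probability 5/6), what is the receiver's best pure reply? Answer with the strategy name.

Wide

If the receiver plays Wide, the server's expected payoff is (1/6)·1 + (5/6)·(-2) = -3/2.
If the receiver plays Body, the server's expected payoff is (1/6)·8 + (5/6)·4 = 14/3.
If the receiver plays T, the server's expected payoff is (1/6)·0 + (5/6)·8 = 20/3.
The receiver minimizes the server's payoff; the smallest is -3/2, so the best response is Wide.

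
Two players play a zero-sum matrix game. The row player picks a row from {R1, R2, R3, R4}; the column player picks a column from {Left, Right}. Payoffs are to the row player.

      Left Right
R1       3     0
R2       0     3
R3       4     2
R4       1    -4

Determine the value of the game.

12/5

Row minima: R1 → 0, R2 → 0, R3 → 2, R4 → -4; maximin = 2.
Column maxima: Left → 4, Right → 3; minimax = 3.
2 ≠ 3, so there is no saddle point; optimal play is mixed.
R1 is strictly dominated by R3, so the row player never plays it.
R4 is strictly dominated by R3, so the row player never plays it.
On the remaining 2×2 (R2, R3 vs Left, Right):
Let the row player play R2 with probability p. Expected payoff against Left: 0p + 4(1−p) = −4p + 4; against Right: 3p + 2(1−p) = p + 2.
Setting these equal: −4p + 4 = p + 2 ⇒ −5p = -2 ⇒ p = 2/5, and the value is (-4)·(2/5) + 4 = 12/5.
For the column player: with q = P(Left), equating R2's and R3's payoffs gives −3q + 3 = 2q + 2 ⇒ q = 1/5.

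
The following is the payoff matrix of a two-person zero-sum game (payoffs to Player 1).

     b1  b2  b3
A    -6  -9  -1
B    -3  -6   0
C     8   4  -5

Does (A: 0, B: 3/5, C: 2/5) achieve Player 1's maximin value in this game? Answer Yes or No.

Yes

Against b1 this mix gives (3/5)·(-3) + (2/5)·8 = 7/5.
Against b2 this mix gives (3/5)·(-6) + (2/5)·4 = -2.
Against b3 this mix gives (3/5)·0 + (2/5)·(-5) = -2.
All of Player 2's active replies (b2, b3) yield -2, and no column does worse for Player 1. The mix makes Player 2 indifferent and guarantees -2, so it is optimal.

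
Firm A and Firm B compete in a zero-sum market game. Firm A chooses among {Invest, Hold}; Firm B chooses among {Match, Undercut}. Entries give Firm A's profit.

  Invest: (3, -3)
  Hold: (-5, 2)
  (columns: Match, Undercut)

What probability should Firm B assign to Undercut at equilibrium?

8/13

Row minima: Invest → -3, Hold → -5; maximin = -3.
Column maxima: Match → 3, Undercut → 2; minimax = 2.
-3 ≠ 2, so there is no saddle point; optimal play is mixed.
Let Firm A play Invest with probability p. Expected payoff against Match: 3p + (-5)(1−p) = 8p − 5; against Undercut: (-3)p + 2(1−p) = −5p + 2.
Setting these equal: 8p − 5 = −5p + 2 ⇒ 13p = 7 ⇒ p = 7/13, and the value is (8)·(7/13) − 5 = -9/13.
For Firm B: with q = P(Match), equating Invest's and Hold's payoffs gives 6q − 3 = −7q + 2 ⇒ q = 5/13.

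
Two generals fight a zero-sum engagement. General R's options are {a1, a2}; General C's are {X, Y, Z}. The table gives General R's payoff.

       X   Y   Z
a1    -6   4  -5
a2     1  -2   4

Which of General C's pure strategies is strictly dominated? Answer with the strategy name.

Z

X holds General R's payoff strictly below Z in every row: -6 < -5, 1 < 4.
So Z is strictly dominated for General C.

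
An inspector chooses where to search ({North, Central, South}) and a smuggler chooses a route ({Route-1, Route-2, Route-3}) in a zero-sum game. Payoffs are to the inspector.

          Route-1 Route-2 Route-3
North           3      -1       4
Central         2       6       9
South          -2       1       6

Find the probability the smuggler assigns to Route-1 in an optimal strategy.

Row minima: North → -1, Central → 2, South → -2; maximin = 2.
Column maxima: Route-1 → 3, Route-2 → 6, Route-3 → 9; minimax = 3.
2 ≠ 3, so there is no saddle point; optimal play is mixed.
South is strictly dominated by Central, so the inspector never plays it.
Route-3 is strictly dominated by Route-1 (it gives the inspector strictly more in every row), so the smuggler never plays it.
On the remaining 2×2 (North, Central vs Route-1, Route-2):
Let the inspector play North with probability p. Expected payoff against Route-1: 3p + 2(1−p) = p + 2; against Route-2: (-1)p + 6(1−p) = −7p + 6.
Setting these equal: p + 2 = −7p + 6 ⇒ 8p = 4 ⇒ p = 1/2, and the value is (1)·(1/2) + 2 = 5/2.
For the smuggler: with q = P(Route-1), equating North's and Central's payoffs gives 4q − 1 = −4q + 6 ⇒ q = 7/8.

7/8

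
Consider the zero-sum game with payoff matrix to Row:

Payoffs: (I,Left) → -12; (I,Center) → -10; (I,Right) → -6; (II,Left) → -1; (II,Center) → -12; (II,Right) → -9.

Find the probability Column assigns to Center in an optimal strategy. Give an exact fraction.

Row minima: I → -12, II → -12; maximin = -12.
Column maxima: Left → -1, Center → -10, Right → -6; minimax = -10.
-12 ≠ -10, so there is no saddle point; optimal play is mixed.
Right is strictly dominated by Center (it gives Row strictly more in every row), so Column never plays it.
On the remaining 2×2 (I, II vs Left, Center):
Let Row play I with probability p. Expected payoff against Left: (-12)p + (-1)(1−p) = −11p − 1; against Center: (-10)p + (-12)(1−p) = 2p − 12.
Setting these equal: −11p − 1 = 2p − 12 ⇒ −13p = -11 ⇒ p = 11/13, and the value is (-11)·(11/13) − 1 = -134/13.
For Column: with q = P(Left), equating I's and II's payoffs gives −2q − 10 = 11q − 12 ⇒ q = 2/13.

11/13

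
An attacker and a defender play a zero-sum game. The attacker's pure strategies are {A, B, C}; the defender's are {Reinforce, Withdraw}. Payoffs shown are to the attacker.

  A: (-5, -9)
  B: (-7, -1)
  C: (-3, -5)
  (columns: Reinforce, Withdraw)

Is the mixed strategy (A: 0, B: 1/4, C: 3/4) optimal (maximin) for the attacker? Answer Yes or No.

Against Reinforce this mix gives (1/4)·(-7) + (3/4)·(-3) = -4.
Against Withdraw this mix gives (1/4)·(-1) + (3/4)·(-5) = -4.
All of the defender's active replies (Reinforce, Withdraw) yield -4, and no column does worse for the attacker. The mix makes the defender indifferent and guarantees -4, so it is optimal.

Yes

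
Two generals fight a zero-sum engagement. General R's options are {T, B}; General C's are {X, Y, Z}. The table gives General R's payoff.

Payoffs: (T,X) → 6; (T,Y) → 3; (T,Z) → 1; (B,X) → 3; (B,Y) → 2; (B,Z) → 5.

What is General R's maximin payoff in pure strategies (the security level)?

2

Row minima: T → 1, B → 2.
The best of these is 2.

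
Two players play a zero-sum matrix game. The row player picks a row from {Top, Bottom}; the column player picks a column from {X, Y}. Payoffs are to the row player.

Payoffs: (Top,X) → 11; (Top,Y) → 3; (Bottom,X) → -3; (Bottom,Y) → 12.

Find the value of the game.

141/23

Row minima: Top → 3, Bottom → -3; maximin = 3.
Column maxima: X → 11, Y → 12; minimax = 11.
3 ≠ 11, so there is no saddle point; optimal play is mixed.
Let the row player play Top with probability p. Expected payoff against X: 11p + (-3)(1−p) = 14p − 3; against Y: 3p + 12(1−p) = −9p + 12.
Setting these equal: 14p − 3 = −9p + 12 ⇒ 23p = 15 ⇒ p = 15/23, and the value is (14)·(15/23) − 3 = 141/23.
For the column player: with q = P(X), equating Top's and Bottom's payoffs gives 8q + 3 = −15q + 12 ⇒ q = 9/23.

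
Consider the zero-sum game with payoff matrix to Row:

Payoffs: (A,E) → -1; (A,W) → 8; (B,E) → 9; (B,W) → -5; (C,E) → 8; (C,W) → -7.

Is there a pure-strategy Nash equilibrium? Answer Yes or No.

No

Row minima: A → -1, B → -5, C → -7; maximin = -1.
Column maxima: E → 9, W → 8; minimax = 8.
-1 ≠ 8, so no pure-strategy equilibrium exists.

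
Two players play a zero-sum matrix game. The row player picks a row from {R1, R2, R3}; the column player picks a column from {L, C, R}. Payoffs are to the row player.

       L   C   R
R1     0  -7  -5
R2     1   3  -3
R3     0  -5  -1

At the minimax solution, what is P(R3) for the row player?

3/5

Row minima: R1 → -7, R2 → -3, R3 → -5; maximin = -3.
Column maxima: L → 1, C → 3, R → -1; minimax = -1.
-3 ≠ -1, so there is no saddle point; optimal play is mixed.
R1 is strictly dominated by R2, so the row player never plays it.
L is strictly dominated by R (it gives the row player strictly more in every row), so the column player never plays it.
On the remaining 2×2 (R2, R3 vs C, R):
Let the row player play R2 with probability p. Expected payoff against C: 3p + (-5)(1−p) = 8p − 5; against R: (-3)p + (-1)(1−p) = −2p − 1.
Setting these equal: 8p − 5 = −2p − 1 ⇒ 10p = 4 ⇒ p = 2/5, and the value is (8)·(2/5) − 5 = -9/5.
For the column player: with q = P(C), equating R2's and R3's payoffs gives 6q − 3 = −4q − 1 ⇒ q = 1/5.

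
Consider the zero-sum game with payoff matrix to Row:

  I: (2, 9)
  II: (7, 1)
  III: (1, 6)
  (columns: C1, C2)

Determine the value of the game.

Row minima: I → 2, II → 1, III → 1; maximin = 2.
Column maxima: C1 → 7, C2 → 9; minimax = 7.
2 ≠ 7, so there is no saddle point; optimal play is mixed.
III is strictly dominated by I, so Row never plays it.
On the remaining 2×2 (I, II vs C1, C2):
Let Row play I with probability p. Expected payoff against C1: 2p + 7(1−p) = −5p + 7; against C2: 9p + 1(1−p) = 8p + 1.
Setting these equal: −5p + 7 = 8p + 1 ⇒ −13p = -6 ⇒ p = 6/13, and the value is (-5)·(6/13) + 7 = 61/13.
For Column: with q = P(C1), equating I's and II's payoffs gives −7q + 9 = 6q + 1 ⇒ q = 8/13.

61/13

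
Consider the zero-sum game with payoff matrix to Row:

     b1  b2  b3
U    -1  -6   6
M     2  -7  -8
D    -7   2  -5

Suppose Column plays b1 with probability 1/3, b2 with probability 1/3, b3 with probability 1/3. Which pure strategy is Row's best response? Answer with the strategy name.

U

Expected payoff of U: (1/3)·(-1) + (1/3)·(-6) + (1/3)·6 = -1/3.
Expected payoff of M: (1/3)·2 + (1/3)·(-7) + (1/3)·(-8) = -13/3.
Expected payoff of D: (1/3)·(-7) + (1/3)·2 + (1/3)·(-5) = -10/3.
The largest is -1/3, so Row's best response is U.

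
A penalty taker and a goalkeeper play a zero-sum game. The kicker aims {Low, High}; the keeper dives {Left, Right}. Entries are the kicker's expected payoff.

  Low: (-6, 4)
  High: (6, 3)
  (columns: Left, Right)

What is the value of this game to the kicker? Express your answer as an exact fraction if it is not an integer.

42/13

Row minima: Low → -6, High → 3; maximin = 3.
Column maxima: Left → 6, Right → 4; minimax = 4.
3 ≠ 4, so there is no saddle point; optimal play is mixed.
Let the kicker play Low with probability p. Expected payoff against Left: (-6)p + 6(1−p) = −12p + 6; against Right: 4p + 3(1−p) = p + 3.
Setting these equal: −12p + 6 = p + 3 ⇒ −13p = -3 ⇒ p = 3/13, and the value is (-12)·(3/13) + 6 = 42/13.
For the keeper: with q = P(Left), equating Low's and High's payoffs gives −10q + 4 = 3q + 3 ⇒ q = 1/13.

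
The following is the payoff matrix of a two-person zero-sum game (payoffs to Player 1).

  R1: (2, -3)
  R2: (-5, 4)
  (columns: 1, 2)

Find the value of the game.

Row minima: R1 → -3, R2 → -5; maximin = -3.
Column maxima: 1 → 2, 2 → 4; minimax = 2.
-3 ≠ 2, so there is no saddle point; optimal play is mixed.
Let Player 1 play R1 with probability p. Expected payoff against 1: 2p + (-5)(1−p) = 7p − 5; against 2: (-3)p + 4(1−p) = −7p + 4.
Setting these equal: 7p − 5 = −7p + 4 ⇒ 14p = 9 ⇒ p = 9/14, and the value is (7)·(9/14) − 5 = -1/2.
For Player 2: with q = P(1), equating R1's and R2's payoffs gives 5q − 3 = −9q + 4 ⇒ q = 1/2.

-1/2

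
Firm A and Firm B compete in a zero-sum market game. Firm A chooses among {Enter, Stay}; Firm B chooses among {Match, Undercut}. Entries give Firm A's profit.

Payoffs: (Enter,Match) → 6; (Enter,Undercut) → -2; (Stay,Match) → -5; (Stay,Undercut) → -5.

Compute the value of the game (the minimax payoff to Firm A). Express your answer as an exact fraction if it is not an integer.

Row minima: Enter → -2, Stay → -5; maximin = -2.
Column maxima: Match → 6, Undercut → -2; minimax = -2.
Since maximin = minimax = -2, there is a saddle point and the value is -2.

-2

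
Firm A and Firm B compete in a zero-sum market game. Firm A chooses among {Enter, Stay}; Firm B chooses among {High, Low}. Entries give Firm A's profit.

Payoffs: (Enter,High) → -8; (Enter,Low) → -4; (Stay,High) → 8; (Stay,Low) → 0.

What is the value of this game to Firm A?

0

Row minima: Enter → -8, Stay → 0; maximin = 0.
Column maxima: High → 8, Low → 0; minimax = 0.
Since maximin = minimax = 0, there is a saddle point and the value is 0.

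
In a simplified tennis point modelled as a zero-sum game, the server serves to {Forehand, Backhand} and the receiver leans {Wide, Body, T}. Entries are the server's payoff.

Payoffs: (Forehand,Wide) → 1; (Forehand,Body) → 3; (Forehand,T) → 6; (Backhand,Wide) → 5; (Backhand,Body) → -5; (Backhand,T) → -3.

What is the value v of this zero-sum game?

Row minima: Forehand → 1, Backhand → -5; maximin = 1.
Column maxima: Wide → 5, Body → 3, T → 6; minimax = 3.
1 ≠ 3, so there is no saddle point; optimal play is mixed.
T is strictly dominated by Body (it gives the server strictly more in every row), so the receiver never plays it.
On the remaining 2×2 (Forehand, Backhand vs Wide, Body):
Let the server play Forehand with probability p. Expected payoff against Wide: 1p + 5(1−p) = −4p + 5; against Body: 3p + (-5)(1−p) = 8p − 5.
Setting these equal: −4p + 5 = 8p − 5 ⇒ −12p = -10 ⇒ p = 5/6, and the value is (-4)·(5/6) + 5 = 5/3.
For the receiver: with q = P(Wide), equating Forehand's and Backhand's payoffs gives −2q + 3 = 10q − 5 ⇒ q = 2/3.

5/3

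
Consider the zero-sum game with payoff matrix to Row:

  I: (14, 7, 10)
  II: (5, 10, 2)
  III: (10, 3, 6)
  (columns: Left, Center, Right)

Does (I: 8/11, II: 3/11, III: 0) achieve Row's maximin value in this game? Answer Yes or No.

Yes

Against Left this mix gives (8/11)·14 + (3/11)·5 = 127/11.
Against Center this mix gives (8/11)·7 + (3/11)·10 = 86/11.
Against Right this mix gives (8/11)·10 + (3/11)·2 = 86/11.
All of Column's active replies (Center, Right) yield 86/11, and no column does worse for Row. The mix makes Column indifferent and guarantees 86/11, so it is optimal.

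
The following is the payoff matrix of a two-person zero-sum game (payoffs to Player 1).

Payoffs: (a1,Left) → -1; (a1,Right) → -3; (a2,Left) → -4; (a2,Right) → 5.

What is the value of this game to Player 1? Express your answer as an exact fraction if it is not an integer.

Row minima: a1 → -3, a2 → -4; maximin = -3.
Column maxima: Left → -1, Right → 5; minimax = -1.
-3 ≠ -1, so there is no saddle point; optimal play is mixed.
Let Player 1 play a1 with probability p. Expected payoff against Left: (-1)p + (-4)(1−p) = 3p − 4; against Right: (-3)p + 5(1−p) = −8p + 5.
Setting these equal: 3p − 4 = −8p + 5 ⇒ 11p = 9 ⇒ p = 9/11, and the value is (3)·(9/11) − 4 = -17/11.
For Player 2: with q = P(Left), equating a1's and a2's payoffs gives 2q − 3 = −9q + 5 ⇒ q = 8/11.

-17/11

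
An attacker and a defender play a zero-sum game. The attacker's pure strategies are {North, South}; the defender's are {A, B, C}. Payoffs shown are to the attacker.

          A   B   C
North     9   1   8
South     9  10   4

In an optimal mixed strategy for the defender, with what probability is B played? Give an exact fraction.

4/13

Row minima: North → 1, South → 4; maximin = 4.
Column maxima: A → 9, B → 10, C → 8; minimax = 8.
4 ≠ 8, so there is no saddle point; optimal play is mixed.
A is strictly dominated by C (it gives the attacker strictly more in every row), so the defender never plays it.
On the remaining 2×2 (North, South vs B, C):
Let the attacker play North with probability p. Expected payoff against B: 1p + 10(1−p) = −9p + 10; against C: 8p + 4(1−p) = 4p + 4.
Setting these equal: −9p + 10 = 4p + 4 ⇒ −13p = -6 ⇒ p = 6/13, and the value is (-9)·(6/13) + 10 = 76/13.
For the defender: with q = P(B), equating North's and South's payoffs gives −7q + 8 = 6q + 4 ⇒ q = 4/13.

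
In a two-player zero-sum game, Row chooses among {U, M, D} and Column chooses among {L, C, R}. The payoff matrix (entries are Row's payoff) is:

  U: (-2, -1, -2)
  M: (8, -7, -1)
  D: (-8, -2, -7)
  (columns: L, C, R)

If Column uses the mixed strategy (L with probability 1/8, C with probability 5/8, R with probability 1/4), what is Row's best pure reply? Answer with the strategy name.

U

Expected payoff of U: (1/8)·(-2) + (5/8)·(-1) + (1/4)·(-2) = -11/8.
Expected payoff of M: (1/8)·8 + (5/8)·(-7) + (1/4)·(-1) = -29/8.
Expected payoff of D: (1/8)·(-8) + (5/8)·(-2) + (1/4)·(-7) = -4.
The largest is -11/8, so Row's best response is U.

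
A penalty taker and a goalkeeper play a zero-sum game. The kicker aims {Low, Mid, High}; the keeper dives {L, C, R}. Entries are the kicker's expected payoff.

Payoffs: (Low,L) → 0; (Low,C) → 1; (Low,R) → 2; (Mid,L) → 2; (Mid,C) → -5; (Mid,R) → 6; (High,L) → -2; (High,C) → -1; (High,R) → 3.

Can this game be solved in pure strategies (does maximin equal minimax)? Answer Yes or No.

Row minima: Low → 0, Mid → -5, High → -2; maximin = 0.
Column maxima: L → 2, C → 1, R → 6; minimax = 1.
0 ≠ 1, so no pure-strategy equilibrium exists.

No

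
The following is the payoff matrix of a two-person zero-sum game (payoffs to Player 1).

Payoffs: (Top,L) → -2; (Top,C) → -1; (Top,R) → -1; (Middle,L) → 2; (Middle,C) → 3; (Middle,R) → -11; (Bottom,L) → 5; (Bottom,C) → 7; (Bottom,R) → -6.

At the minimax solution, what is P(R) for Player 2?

7/12

Row minima: Top → -2, Middle → -11, Bottom → -6; maximin = -2.
Column maxima: L → 5, C → 7, R → -1; minimax = -1.
-2 ≠ -1, so there is no saddle point; optimal play is mixed.
Middle is strictly dominated by Bottom, so Player 1 never plays it.
C is strictly dominated by L (it gives Player 1 strictly more in every row), so Player 2 never plays it.
On the remaining 2×2 (Top, Bottom vs L, R):
Let Player 1 play Top with probability p. Expected payoff against L: (-2)p + 5(1−p) = −7p + 5; against R: (-1)p + (-6)(1−p) = 5p − 6.
Setting these equal: −7p + 5 = 5p − 6 ⇒ −12p = -11 ⇒ p = 11/12, and the value is (-7)·(11/12) + 5 = -17/12.
For Player 2: with q = P(L), equating Top's and Bottom's payoffs gives −q − 1 = 11q − 6 ⇒ q = 5/12.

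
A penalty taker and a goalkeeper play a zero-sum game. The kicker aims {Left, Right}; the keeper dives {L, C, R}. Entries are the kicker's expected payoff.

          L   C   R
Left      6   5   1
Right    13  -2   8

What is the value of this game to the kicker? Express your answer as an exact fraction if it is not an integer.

Row minima: Left → 1, Right → -2; maximin = 1.
Column maxima: L → 13, C → 5, R → 8; minimax = 5.
1 ≠ 5, so there is no saddle point; optimal play is mixed.
L is strictly dominated by C (it gives the kicker strictly more in every row), so the keeper never plays it.
On the remaining 2×2 (Left, Right vs C, R):
Let the kicker play Left with probability p. Expected payoff against C: 5p + (-2)(1−p) = 7p − 2; against R: 1p + 8(1−p) = −7p + 8.
Setting these equal: 7p − 2 = −7p + 8 ⇒ 14p = 10 ⇒ p = 5/7, and the value is (7)·(5/7) − 2 = 3.
For the keeper: with q = P(C), equating Left's and Right's payoffs gives 4q + 1 = −10q + 8 ⇒ q = 1/2.

3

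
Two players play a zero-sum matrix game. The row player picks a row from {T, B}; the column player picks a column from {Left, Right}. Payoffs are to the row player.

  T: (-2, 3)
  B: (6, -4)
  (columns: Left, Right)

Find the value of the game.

2/3

Row minima: T → -2, B → -4; maximin = -2.
Column maxima: Left → 6, Right → 3; minimax = 3.
-2 ≠ 3, so there is no saddle point; optimal play is mixed.
Let the row player play T with probability p. Expected payoff against Left: (-2)p + 6(1−p) = −8p + 6; against Right: 3p + (-4)(1−p) = 7p − 4.
Setting these equal: −8p + 6 = 7p − 4 ⇒ −15p = -10 ⇒ p = 2/3, and the value is (-8)·(2/3) + 6 = 2/3.
For the column player: with q = P(Left), equating T's and B's payoffs gives −5q + 3 = 10q − 4 ⇒ q = 7/15.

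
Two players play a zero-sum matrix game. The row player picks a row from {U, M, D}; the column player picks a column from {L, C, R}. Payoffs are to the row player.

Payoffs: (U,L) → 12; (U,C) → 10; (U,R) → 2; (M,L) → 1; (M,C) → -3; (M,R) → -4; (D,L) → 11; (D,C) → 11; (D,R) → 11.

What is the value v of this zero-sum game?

11

Row minima: U → 2, M → -4, D → 11; maximin = 11.
Column maxima: L → 12, C → 11, R → 11; minimax = 11.
Since maximin = minimax = 11, there is a saddle point and the value is 11.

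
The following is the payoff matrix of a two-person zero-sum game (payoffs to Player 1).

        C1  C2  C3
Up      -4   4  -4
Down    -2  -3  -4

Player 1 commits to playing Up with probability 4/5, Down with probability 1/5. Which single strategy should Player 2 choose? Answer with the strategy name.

C3

If Player 2 plays C1, Player 1's expected payoff is (4/5)·(-4) + (1/5)·(-2) = -18/5.
If Player 2 plays C2, Player 1's expected payoff is (4/5)·4 + (1/5)·(-3) = 13/5.
If Player 2 plays C3, Player 1's expected payoff is (4/5)·(-4) + (1/5)·(-4) = -4.
Player 2 minimizes Player 1's payoff; the smallest is -4, so the best response is C3.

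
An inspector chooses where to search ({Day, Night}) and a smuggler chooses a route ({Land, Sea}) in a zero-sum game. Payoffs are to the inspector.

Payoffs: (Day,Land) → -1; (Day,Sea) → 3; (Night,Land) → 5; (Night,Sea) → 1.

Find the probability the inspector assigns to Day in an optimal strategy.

Row minima: Day → -1, Night → 1; maximin = 1.
Column maxima: Land → 5, Sea → 3; minimax = 3.
1 ≠ 3, so there is no saddle point; optimal play is mixed.
Let the inspector play Day with probability p. Expected payoff against Land: (-1)p + 5(1−p) = −6p + 5; against Sea: 3p + 1(1−p) = 2p + 1.
Setting these equal: −6p + 5 = 2p + 1 ⇒ −8p = -4 ⇒ p = 1/2, and the value is (-6)·(1/2) + 5 = 2.
For the smuggler: with q = P(Land), equating Day's and Night's payoffs gives −4q + 3 = 4q + 1 ⇒ q = 1/4.

1/2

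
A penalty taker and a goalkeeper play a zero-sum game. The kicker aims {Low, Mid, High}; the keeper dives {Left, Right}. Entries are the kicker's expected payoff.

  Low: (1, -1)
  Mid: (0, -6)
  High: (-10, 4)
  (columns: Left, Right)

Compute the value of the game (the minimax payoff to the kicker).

Row minima: Low → -1, Mid → -6, High → -10; maximin = -1.
Column maxima: Left → 1, Right → 4; minimax = 1.
-1 ≠ 1, so there is no saddle point; optimal play is mixed.
Mid is strictly dominated by Low, so the kicker never plays it.
On the remaining 2×2 (Low, High vs Left, Right):
Let the kicker play Low with probability p. Expected payoff against Left: 1p + (-10)(1−p) = 11p − 10; against Right: (-1)p + 4(1−p) = −5p + 4.
Setting these equal: 11p − 10 = −5p + 4 ⇒ 16p = 14 ⇒ p = 7/8, and the value is (11)·(7/8) − 10 = -3/8.
For the keeper: with q = P(Left), equating Low's and High's payoffs gives 2q − 1 = −14q + 4 ⇒ q = 5/16.

-3/8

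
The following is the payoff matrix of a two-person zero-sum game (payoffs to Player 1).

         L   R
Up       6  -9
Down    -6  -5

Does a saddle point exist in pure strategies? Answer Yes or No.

No

Row minima: Up → -9, Down → -6; maximin = -6.
Column maxima: L → 6, R → -5; minimax = -5.
-6 ≠ -5, so no pure-strategy equilibrium exists.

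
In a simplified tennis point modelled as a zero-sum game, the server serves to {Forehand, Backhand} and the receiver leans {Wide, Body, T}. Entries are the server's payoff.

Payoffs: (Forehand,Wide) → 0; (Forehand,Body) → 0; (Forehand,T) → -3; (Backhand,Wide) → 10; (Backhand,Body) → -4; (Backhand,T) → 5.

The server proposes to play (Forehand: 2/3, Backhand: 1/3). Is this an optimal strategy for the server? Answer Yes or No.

No

Against Wide this mix gives (2/3)·0 + (1/3)·10 = 10/3.
Against Body this mix gives (2/3)·0 + (1/3)·(-4) = -4/3.
Against T this mix gives (2/3)·(-3) + (1/3)·5 = -1/3.
The receiver will play Body, holding the server to -4/3. Shifting weight toward the row that does better against Body would raise this floor (the equalizing mix achieves -1 against both Body and T), so the proposed strategy is not optimal.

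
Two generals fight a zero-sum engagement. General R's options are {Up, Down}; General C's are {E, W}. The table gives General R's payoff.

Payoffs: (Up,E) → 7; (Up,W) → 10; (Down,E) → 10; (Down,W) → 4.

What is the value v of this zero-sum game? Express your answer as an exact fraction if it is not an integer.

8

Row minima: Up → 7, Down → 4; maximin = 7.
Column maxima: E → 10, W → 10; minimax = 10.
7 ≠ 10, so there is no saddle point; optimal play is mixed.
Let General R play Up with probability p. Expected payoff against E: 7p + 10(1−p) = −3p + 10; against W: 10p + 4(1−p) = 6p + 4.
Setting these equal: −3p + 10 = 6p + 4 ⇒ −9p = -6 ⇒ p = 2/3, and the value is (-3)·(2/3) + 10 = 8.
For General C: with q = P(E), equating Up's and Down's payoffs gives −3q + 10 = 6q + 4 ⇒ q = 2/3.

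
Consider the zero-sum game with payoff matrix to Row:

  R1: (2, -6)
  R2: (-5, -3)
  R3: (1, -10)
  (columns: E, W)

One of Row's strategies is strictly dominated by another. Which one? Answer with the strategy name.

R1 gives a strictly higher payoff than R3 against every column: 2 > 1, -6 > -10.
So R3 is strictly dominated and Row never plays it.

R3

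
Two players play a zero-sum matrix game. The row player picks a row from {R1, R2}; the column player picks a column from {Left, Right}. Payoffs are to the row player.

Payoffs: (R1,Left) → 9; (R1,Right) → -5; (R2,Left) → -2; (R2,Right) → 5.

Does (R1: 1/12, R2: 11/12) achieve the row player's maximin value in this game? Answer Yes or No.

No

Against Left this mix gives (1/12)·9 + (11/12)·(-2) = -13/12.
Against Right this mix gives (1/12)·(-5) + (11/12)·5 = 25/6.
The column player will play Left, holding the row player to -13/12. Shifting weight toward the row that does better against Left would raise this floor (the equalizing mix achieves 5/3 against both Left and Right), so the proposed strategy is not optimal.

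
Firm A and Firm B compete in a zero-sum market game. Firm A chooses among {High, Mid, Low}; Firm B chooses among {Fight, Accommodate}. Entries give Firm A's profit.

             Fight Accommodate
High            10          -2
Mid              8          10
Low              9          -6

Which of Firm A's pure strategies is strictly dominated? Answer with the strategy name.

Low

High gives a strictly higher payoff than Low against every column: 10 > 9, -2 > -6.
So Low is strictly dominated and Firm A never plays it.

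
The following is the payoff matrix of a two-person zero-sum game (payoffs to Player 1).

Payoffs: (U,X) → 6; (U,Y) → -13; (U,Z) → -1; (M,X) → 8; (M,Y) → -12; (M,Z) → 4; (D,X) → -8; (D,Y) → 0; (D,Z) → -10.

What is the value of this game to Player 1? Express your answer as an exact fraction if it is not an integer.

-60/13

Row minima: U → -13, M → -12, D → -10; maximin = -10.
Column maxima: X → 8, Y → 0, Z → 4; minimax = 0.
-10 ≠ 0, so there is no saddle point; optimal play is mixed.
U is strictly dominated by M, so Player 1 never plays it.
X is strictly dominated by Z (it gives Player 1 strictly more in every row), so Player 2 never plays it.
On the remaining 2×2 (M, D vs Y, Z):
Let Player 1 play M with probability p. Expected payoff against Y: (-12)p + 0(1−p) = −12p; against Z: 4p + (-10)(1−p) = 14p − 10.
Setting these equal: −12p = 14p − 10 ⇒ −26p = -10 ⇒ p = 5/13, and the value is (-12)·(5/13) = -60/13.
For Player 2: with q = P(Y), equating M's and D's payoffs gives −16q + 4 = 10q − 10 ⇒ q = 7/13.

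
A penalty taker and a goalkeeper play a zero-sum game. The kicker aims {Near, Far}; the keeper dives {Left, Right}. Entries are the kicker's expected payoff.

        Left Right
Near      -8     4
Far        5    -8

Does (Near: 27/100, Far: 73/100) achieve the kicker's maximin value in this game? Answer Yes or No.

Against Left this mix gives (27/100)·(-8) + (73/100)·5 = 149/100.
Against Right this mix gives (27/100)·4 + (73/100)·(-8) = -119/25.
The keeper will play Right, holding the kicker to -119/25. Shifting weight toward the row that does better against Right would raise this floor (the equalizing mix achieves -44/25 against both Right and Left), so the proposed strategy is not optimal.

No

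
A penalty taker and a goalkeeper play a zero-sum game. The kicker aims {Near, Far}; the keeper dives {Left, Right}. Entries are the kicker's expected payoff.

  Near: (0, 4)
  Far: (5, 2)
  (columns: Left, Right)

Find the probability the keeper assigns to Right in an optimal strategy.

Row minima: Near → 0, Far → 2; maximin = 2.
Column maxima: Left → 5, Right → 4; minimax = 4.
2 ≠ 4, so there is no saddle point; optimal play is mixed.
Let the kicker play Near with probability p. Expected payoff against Left: 0p + 5(1−p) = −5p + 5; against Right: 4p + 2(1−p) = 2p + 2.
Setting these equal: −5p + 5 = 2p + 2 ⇒ −7p = -3 ⇒ p = 3/7, and the value is (-5)·(3/7) + 5 = 20/7.
For the keeper: with q = P(Left), equating Near's and Far's payoffs gives −4q + 4 = 3q + 2 ⇒ q = 2/7.

5/7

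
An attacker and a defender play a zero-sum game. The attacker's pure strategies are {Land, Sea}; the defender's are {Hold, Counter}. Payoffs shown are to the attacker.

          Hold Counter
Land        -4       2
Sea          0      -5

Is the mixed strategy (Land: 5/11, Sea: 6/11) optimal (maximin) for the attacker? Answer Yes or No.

Yes

Against Hold this mix gives (5/11)·(-4) + (6/11)·0 = -20/11.
Against Counter this mix gives (5/11)·2 + (6/11)·(-5) = -20/11.
All of the defender's active replies (Hold, Counter) yield -20/11, and no column does worse for the attacker. The mix makes the defender indifferent and guarantees -20/11, so it is optimal.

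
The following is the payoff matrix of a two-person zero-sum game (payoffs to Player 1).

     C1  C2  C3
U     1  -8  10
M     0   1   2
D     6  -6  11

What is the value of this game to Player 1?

6/13

Row minima: U → -8, M → 0, D → -6; maximin = 0.
Column maxima: C1 → 6, C2 → 1, C3 → 11; minimax = 1.
0 ≠ 1, so there is no saddle point; optimal play is mixed.
U is strictly dominated by D, so Player 1 never plays it.
C3 is strictly dominated by C1 (it gives Player 1 strictly more in every row), so Player 2 never plays it.
On the remaining 2×2 (M, D vs C1, C2):
Let Player 1 play M with probability p. Expected payoff against C1: 0p + 6(1−p) = −6p + 6; against C2: 1p + (-6)(1−p) = 7p − 6.
Setting these equal: −6p + 6 = 7p − 6 ⇒ −13p = -12 ⇒ p = 12/13, and the value is (-6)·(12/13) + 6 = 6/13.
For Player 2: with q = P(C1), equating M's and D's payoffs gives −q + 1 = 12q − 6 ⇒ q = 7/13.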